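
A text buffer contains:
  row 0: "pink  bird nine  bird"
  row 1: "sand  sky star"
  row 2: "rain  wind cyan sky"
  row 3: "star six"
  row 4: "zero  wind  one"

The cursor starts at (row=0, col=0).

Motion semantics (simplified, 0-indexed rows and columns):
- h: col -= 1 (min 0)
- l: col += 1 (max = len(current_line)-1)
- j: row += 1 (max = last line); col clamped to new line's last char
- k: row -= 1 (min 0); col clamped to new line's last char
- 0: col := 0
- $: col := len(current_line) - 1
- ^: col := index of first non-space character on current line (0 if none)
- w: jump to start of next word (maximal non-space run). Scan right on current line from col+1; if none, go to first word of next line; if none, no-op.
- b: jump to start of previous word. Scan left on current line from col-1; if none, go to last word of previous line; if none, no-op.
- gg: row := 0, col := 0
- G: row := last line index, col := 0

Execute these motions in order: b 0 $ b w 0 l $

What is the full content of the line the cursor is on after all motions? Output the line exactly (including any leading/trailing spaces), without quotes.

Answer: sand  sky star

Derivation:
After 1 (b): row=0 col=0 char='p'
After 2 (0): row=0 col=0 char='p'
After 3 ($): row=0 col=20 char='d'
After 4 (b): row=0 col=17 char='b'
After 5 (w): row=1 col=0 char='s'
After 6 (0): row=1 col=0 char='s'
After 7 (l): row=1 col=1 char='a'
After 8 ($): row=1 col=13 char='r'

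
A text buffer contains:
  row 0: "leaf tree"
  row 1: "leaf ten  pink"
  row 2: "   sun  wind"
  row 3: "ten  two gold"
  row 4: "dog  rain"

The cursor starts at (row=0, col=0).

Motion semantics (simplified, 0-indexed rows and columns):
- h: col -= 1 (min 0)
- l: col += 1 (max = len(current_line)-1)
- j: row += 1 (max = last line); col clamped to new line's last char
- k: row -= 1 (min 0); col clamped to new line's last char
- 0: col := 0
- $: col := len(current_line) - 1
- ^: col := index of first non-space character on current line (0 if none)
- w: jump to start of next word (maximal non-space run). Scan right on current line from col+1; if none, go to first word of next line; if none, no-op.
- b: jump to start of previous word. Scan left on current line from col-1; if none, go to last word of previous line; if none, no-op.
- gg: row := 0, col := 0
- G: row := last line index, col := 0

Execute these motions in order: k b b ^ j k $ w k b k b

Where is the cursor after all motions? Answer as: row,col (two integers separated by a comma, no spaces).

After 1 (k): row=0 col=0 char='l'
After 2 (b): row=0 col=0 char='l'
After 3 (b): row=0 col=0 char='l'
After 4 (^): row=0 col=0 char='l'
After 5 (j): row=1 col=0 char='l'
After 6 (k): row=0 col=0 char='l'
After 7 ($): row=0 col=8 char='e'
After 8 (w): row=1 col=0 char='l'
After 9 (k): row=0 col=0 char='l'
After 10 (b): row=0 col=0 char='l'
After 11 (k): row=0 col=0 char='l'
After 12 (b): row=0 col=0 char='l'

Answer: 0,0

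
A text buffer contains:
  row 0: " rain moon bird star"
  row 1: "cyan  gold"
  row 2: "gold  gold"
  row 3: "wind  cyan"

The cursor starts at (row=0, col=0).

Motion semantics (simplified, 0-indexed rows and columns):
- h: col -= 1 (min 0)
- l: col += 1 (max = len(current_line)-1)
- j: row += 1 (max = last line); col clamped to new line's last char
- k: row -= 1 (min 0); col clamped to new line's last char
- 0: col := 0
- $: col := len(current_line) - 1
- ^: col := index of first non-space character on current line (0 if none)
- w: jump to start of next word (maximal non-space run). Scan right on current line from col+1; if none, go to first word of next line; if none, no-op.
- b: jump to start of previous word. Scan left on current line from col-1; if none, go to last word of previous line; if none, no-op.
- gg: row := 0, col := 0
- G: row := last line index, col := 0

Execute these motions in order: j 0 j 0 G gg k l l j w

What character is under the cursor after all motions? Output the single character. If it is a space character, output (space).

Answer: g

Derivation:
After 1 (j): row=1 col=0 char='c'
After 2 (0): row=1 col=0 char='c'
After 3 (j): row=2 col=0 char='g'
After 4 (0): row=2 col=0 char='g'
After 5 (G): row=3 col=0 char='w'
After 6 (gg): row=0 col=0 char='_'
After 7 (k): row=0 col=0 char='_'
After 8 (l): row=0 col=1 char='r'
After 9 (l): row=0 col=2 char='a'
After 10 (j): row=1 col=2 char='a'
After 11 (w): row=1 col=6 char='g'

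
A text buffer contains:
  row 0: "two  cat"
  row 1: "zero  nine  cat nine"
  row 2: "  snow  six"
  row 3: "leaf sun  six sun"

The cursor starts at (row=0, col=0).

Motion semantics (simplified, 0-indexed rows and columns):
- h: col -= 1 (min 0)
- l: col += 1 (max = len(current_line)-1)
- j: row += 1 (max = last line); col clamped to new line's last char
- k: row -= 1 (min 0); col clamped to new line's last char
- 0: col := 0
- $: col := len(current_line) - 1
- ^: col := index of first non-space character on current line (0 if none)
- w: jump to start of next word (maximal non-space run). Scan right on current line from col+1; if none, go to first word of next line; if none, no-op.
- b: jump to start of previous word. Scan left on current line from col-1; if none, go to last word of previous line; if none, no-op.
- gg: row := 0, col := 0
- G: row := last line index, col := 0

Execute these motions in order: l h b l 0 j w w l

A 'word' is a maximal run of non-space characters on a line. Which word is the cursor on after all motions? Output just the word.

Answer: cat

Derivation:
After 1 (l): row=0 col=1 char='w'
After 2 (h): row=0 col=0 char='t'
After 3 (b): row=0 col=0 char='t'
After 4 (l): row=0 col=1 char='w'
After 5 (0): row=0 col=0 char='t'
After 6 (j): row=1 col=0 char='z'
After 7 (w): row=1 col=6 char='n'
After 8 (w): row=1 col=12 char='c'
After 9 (l): row=1 col=13 char='a'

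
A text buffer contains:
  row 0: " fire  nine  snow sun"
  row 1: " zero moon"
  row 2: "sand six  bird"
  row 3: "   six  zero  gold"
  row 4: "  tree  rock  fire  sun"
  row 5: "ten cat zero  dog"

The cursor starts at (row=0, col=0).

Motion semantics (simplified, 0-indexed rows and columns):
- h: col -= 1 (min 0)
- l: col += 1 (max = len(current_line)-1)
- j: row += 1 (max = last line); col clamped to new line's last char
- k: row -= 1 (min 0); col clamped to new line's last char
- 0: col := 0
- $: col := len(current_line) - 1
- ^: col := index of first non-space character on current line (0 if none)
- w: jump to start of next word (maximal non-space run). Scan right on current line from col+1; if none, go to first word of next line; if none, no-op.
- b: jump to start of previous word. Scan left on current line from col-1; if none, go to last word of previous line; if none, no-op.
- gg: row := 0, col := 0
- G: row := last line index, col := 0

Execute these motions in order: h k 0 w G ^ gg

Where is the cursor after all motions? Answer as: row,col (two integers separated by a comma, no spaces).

After 1 (h): row=0 col=0 char='_'
After 2 (k): row=0 col=0 char='_'
After 3 (0): row=0 col=0 char='_'
After 4 (w): row=0 col=1 char='f'
After 5 (G): row=5 col=0 char='t'
After 6 (^): row=5 col=0 char='t'
After 7 (gg): row=0 col=0 char='_'

Answer: 0,0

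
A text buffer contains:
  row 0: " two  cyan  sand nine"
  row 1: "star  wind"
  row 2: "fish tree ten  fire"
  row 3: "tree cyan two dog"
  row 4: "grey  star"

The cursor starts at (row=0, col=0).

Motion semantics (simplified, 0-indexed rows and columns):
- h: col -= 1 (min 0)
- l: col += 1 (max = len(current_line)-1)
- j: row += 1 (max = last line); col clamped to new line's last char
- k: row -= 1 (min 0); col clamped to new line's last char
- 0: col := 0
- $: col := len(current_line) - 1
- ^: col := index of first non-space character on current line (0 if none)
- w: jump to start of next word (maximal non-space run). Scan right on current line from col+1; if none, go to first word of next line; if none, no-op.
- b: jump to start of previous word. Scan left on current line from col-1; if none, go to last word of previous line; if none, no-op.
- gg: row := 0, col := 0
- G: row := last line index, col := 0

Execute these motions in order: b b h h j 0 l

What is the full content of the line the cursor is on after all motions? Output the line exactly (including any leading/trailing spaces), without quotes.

After 1 (b): row=0 col=0 char='_'
After 2 (b): row=0 col=0 char='_'
After 3 (h): row=0 col=0 char='_'
After 4 (h): row=0 col=0 char='_'
After 5 (j): row=1 col=0 char='s'
After 6 (0): row=1 col=0 char='s'
After 7 (l): row=1 col=1 char='t'

Answer: star  wind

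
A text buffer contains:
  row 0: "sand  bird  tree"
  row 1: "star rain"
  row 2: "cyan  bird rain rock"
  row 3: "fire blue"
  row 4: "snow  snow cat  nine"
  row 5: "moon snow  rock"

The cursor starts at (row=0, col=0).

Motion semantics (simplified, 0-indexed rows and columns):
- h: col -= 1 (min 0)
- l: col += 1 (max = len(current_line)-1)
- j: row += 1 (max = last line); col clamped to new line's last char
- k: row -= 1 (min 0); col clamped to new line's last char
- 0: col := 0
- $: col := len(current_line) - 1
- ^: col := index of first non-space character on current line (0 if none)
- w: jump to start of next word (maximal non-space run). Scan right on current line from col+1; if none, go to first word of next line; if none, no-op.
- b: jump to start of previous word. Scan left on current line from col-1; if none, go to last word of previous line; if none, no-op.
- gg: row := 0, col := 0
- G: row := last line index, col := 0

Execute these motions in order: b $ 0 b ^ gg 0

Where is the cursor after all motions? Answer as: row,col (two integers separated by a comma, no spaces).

Answer: 0,0

Derivation:
After 1 (b): row=0 col=0 char='s'
After 2 ($): row=0 col=15 char='e'
After 3 (0): row=0 col=0 char='s'
After 4 (b): row=0 col=0 char='s'
After 5 (^): row=0 col=0 char='s'
After 6 (gg): row=0 col=0 char='s'
After 7 (0): row=0 col=0 char='s'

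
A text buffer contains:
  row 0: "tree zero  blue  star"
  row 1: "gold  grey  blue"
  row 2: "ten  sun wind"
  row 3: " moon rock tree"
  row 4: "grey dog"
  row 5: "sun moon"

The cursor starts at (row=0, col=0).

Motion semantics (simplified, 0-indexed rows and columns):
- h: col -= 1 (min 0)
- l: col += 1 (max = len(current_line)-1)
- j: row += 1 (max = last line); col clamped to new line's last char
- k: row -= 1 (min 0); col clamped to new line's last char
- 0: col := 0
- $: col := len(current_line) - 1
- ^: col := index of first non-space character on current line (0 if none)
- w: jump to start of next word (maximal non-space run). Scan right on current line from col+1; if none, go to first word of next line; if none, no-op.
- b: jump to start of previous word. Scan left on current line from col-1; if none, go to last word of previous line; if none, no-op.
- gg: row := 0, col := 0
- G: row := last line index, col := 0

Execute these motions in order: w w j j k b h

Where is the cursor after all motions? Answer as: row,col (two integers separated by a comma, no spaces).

After 1 (w): row=0 col=5 char='z'
After 2 (w): row=0 col=11 char='b'
After 3 (j): row=1 col=11 char='_'
After 4 (j): row=2 col=11 char='n'
After 5 (k): row=1 col=11 char='_'
After 6 (b): row=1 col=6 char='g'
After 7 (h): row=1 col=5 char='_'

Answer: 1,5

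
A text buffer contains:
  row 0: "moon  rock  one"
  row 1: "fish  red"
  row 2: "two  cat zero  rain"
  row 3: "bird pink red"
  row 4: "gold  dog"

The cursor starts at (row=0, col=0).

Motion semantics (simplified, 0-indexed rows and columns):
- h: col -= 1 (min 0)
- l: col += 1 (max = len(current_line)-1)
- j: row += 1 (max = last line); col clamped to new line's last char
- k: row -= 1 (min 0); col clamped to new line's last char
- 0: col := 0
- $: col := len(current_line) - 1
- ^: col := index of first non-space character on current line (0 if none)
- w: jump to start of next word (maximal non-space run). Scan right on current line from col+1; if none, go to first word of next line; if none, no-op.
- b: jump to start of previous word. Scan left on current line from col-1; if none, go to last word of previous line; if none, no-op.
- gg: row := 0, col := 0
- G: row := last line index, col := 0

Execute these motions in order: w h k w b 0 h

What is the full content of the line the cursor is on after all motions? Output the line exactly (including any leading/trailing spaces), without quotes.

Answer: moon  rock  one

Derivation:
After 1 (w): row=0 col=6 char='r'
After 2 (h): row=0 col=5 char='_'
After 3 (k): row=0 col=5 char='_'
After 4 (w): row=0 col=6 char='r'
After 5 (b): row=0 col=0 char='m'
After 6 (0): row=0 col=0 char='m'
After 7 (h): row=0 col=0 char='m'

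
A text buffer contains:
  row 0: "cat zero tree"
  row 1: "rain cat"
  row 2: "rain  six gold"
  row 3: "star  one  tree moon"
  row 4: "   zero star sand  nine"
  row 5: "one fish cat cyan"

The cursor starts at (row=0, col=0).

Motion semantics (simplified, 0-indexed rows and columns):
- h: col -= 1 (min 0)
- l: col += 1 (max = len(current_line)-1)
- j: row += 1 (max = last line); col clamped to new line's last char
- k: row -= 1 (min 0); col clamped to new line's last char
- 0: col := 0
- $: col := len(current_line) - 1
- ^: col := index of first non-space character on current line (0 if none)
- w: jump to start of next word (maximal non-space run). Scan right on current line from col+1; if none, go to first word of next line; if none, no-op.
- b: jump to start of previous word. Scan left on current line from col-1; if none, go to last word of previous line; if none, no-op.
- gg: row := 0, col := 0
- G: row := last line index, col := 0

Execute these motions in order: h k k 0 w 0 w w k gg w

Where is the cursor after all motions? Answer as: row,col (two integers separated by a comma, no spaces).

After 1 (h): row=0 col=0 char='c'
After 2 (k): row=0 col=0 char='c'
After 3 (k): row=0 col=0 char='c'
After 4 (0): row=0 col=0 char='c'
After 5 (w): row=0 col=4 char='z'
After 6 (0): row=0 col=0 char='c'
After 7 (w): row=0 col=4 char='z'
After 8 (w): row=0 col=9 char='t'
After 9 (k): row=0 col=9 char='t'
After 10 (gg): row=0 col=0 char='c'
After 11 (w): row=0 col=4 char='z'

Answer: 0,4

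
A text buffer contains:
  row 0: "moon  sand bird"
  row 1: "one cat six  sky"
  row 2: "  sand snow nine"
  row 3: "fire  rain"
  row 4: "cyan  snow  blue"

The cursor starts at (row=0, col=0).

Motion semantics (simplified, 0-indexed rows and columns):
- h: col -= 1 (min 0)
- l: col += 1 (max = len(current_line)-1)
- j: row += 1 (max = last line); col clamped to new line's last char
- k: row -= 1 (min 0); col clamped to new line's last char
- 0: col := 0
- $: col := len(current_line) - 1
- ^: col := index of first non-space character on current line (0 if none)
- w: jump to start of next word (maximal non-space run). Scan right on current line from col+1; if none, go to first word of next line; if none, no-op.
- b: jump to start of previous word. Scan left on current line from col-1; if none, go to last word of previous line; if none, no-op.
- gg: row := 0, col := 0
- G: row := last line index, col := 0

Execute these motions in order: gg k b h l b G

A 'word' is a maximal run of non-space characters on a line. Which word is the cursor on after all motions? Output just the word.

After 1 (gg): row=0 col=0 char='m'
After 2 (k): row=0 col=0 char='m'
After 3 (b): row=0 col=0 char='m'
After 4 (h): row=0 col=0 char='m'
After 5 (l): row=0 col=1 char='o'
After 6 (b): row=0 col=0 char='m'
After 7 (G): row=4 col=0 char='c'

Answer: cyan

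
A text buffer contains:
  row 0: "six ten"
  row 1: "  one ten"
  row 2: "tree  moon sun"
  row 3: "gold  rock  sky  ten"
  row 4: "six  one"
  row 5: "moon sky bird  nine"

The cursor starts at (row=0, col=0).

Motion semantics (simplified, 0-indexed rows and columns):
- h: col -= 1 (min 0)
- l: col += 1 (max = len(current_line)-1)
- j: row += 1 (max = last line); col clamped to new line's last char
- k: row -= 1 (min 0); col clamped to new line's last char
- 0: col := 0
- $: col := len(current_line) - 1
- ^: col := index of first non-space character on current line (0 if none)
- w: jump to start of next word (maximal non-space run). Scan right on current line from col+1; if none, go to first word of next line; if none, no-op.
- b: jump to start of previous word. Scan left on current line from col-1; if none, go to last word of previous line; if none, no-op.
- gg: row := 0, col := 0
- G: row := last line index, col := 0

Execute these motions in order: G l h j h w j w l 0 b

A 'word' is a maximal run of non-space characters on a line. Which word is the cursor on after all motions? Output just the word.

Answer: one

Derivation:
After 1 (G): row=5 col=0 char='m'
After 2 (l): row=5 col=1 char='o'
After 3 (h): row=5 col=0 char='m'
After 4 (j): row=5 col=0 char='m'
After 5 (h): row=5 col=0 char='m'
After 6 (w): row=5 col=5 char='s'
After 7 (j): row=5 col=5 char='s'
After 8 (w): row=5 col=9 char='b'
After 9 (l): row=5 col=10 char='i'
After 10 (0): row=5 col=0 char='m'
After 11 (b): row=4 col=5 char='o'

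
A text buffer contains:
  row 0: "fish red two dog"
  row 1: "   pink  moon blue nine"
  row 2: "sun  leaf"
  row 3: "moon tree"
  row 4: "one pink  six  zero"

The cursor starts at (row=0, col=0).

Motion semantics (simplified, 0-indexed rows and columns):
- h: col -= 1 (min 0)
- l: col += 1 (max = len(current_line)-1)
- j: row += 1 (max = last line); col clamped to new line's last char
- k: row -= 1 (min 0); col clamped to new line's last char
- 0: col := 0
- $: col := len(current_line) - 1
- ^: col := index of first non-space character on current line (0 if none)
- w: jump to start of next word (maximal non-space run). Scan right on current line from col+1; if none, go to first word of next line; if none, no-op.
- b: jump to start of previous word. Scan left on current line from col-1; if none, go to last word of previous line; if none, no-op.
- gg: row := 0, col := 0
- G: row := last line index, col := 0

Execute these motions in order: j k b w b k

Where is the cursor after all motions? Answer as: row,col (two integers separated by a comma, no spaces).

Answer: 0,0

Derivation:
After 1 (j): row=1 col=0 char='_'
After 2 (k): row=0 col=0 char='f'
After 3 (b): row=0 col=0 char='f'
After 4 (w): row=0 col=5 char='r'
After 5 (b): row=0 col=0 char='f'
After 6 (k): row=0 col=0 char='f'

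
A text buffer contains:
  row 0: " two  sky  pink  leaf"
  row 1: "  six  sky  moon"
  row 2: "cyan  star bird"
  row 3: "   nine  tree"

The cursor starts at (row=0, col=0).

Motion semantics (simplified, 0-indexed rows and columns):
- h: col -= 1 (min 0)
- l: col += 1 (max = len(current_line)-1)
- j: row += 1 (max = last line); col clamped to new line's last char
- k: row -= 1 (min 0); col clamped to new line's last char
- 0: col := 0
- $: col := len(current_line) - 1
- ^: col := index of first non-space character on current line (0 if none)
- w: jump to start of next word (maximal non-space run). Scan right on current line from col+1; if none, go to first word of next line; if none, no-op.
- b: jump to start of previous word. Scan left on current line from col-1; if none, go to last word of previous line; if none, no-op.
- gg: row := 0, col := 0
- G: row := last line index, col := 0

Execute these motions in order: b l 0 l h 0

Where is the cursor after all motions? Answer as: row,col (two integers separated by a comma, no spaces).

After 1 (b): row=0 col=0 char='_'
After 2 (l): row=0 col=1 char='t'
After 3 (0): row=0 col=0 char='_'
After 4 (l): row=0 col=1 char='t'
After 5 (h): row=0 col=0 char='_'
After 6 (0): row=0 col=0 char='_'

Answer: 0,0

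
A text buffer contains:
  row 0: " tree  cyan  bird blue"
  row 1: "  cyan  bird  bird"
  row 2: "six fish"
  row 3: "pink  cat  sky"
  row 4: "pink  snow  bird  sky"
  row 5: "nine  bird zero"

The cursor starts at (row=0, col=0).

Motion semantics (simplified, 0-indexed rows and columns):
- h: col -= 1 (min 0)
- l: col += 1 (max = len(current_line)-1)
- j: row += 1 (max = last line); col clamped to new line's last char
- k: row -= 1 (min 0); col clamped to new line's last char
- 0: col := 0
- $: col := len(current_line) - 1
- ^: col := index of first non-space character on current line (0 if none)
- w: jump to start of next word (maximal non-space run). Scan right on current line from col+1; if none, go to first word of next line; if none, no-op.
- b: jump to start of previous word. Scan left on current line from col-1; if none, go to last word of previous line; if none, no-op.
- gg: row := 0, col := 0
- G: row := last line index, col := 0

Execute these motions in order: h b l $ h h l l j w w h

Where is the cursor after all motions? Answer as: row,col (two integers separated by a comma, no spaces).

Answer: 2,3

Derivation:
After 1 (h): row=0 col=0 char='_'
After 2 (b): row=0 col=0 char='_'
After 3 (l): row=0 col=1 char='t'
After 4 ($): row=0 col=21 char='e'
After 5 (h): row=0 col=20 char='u'
After 6 (h): row=0 col=19 char='l'
After 7 (l): row=0 col=20 char='u'
After 8 (l): row=0 col=21 char='e'
After 9 (j): row=1 col=17 char='d'
After 10 (w): row=2 col=0 char='s'
After 11 (w): row=2 col=4 char='f'
After 12 (h): row=2 col=3 char='_'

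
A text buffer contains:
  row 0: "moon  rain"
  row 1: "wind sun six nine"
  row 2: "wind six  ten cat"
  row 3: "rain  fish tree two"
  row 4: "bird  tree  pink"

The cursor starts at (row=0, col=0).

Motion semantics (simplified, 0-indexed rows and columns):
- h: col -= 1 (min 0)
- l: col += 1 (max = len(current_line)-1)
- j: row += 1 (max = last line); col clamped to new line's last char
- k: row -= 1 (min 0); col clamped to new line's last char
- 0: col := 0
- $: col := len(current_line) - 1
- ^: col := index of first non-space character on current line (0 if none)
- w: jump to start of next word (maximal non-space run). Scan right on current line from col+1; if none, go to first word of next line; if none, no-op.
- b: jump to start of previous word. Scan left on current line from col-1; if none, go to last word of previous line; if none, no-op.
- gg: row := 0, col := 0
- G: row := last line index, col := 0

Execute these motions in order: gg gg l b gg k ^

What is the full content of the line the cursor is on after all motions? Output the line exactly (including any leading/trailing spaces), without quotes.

After 1 (gg): row=0 col=0 char='m'
After 2 (gg): row=0 col=0 char='m'
After 3 (l): row=0 col=1 char='o'
After 4 (b): row=0 col=0 char='m'
After 5 (gg): row=0 col=0 char='m'
After 6 (k): row=0 col=0 char='m'
After 7 (^): row=0 col=0 char='m'

Answer: moon  rain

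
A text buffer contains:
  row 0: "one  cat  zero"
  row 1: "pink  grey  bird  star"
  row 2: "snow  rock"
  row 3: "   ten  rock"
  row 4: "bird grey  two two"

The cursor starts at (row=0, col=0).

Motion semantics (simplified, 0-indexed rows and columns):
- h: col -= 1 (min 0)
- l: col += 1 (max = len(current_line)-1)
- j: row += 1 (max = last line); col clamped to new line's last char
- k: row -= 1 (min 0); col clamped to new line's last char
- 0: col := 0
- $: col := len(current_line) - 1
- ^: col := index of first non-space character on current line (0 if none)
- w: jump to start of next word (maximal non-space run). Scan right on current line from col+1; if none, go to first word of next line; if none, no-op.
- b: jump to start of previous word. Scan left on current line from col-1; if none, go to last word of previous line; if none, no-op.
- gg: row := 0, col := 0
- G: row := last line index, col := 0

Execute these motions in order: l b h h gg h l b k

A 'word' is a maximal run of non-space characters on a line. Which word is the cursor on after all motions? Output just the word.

After 1 (l): row=0 col=1 char='n'
After 2 (b): row=0 col=0 char='o'
After 3 (h): row=0 col=0 char='o'
After 4 (h): row=0 col=0 char='o'
After 5 (gg): row=0 col=0 char='o'
After 6 (h): row=0 col=0 char='o'
After 7 (l): row=0 col=1 char='n'
After 8 (b): row=0 col=0 char='o'
After 9 (k): row=0 col=0 char='o'

Answer: one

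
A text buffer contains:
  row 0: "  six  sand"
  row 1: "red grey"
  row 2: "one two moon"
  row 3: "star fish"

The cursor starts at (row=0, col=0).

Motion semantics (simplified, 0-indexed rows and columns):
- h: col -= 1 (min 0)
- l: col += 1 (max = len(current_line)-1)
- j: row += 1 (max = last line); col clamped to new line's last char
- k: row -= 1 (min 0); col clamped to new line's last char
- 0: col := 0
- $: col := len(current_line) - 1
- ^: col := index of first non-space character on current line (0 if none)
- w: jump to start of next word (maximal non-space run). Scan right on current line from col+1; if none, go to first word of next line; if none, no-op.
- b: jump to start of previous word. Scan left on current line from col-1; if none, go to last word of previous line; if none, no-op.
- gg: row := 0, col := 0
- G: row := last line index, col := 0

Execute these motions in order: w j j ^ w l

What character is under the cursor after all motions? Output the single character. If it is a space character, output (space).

After 1 (w): row=0 col=2 char='s'
After 2 (j): row=1 col=2 char='d'
After 3 (j): row=2 col=2 char='e'
After 4 (^): row=2 col=0 char='o'
After 5 (w): row=2 col=4 char='t'
After 6 (l): row=2 col=5 char='w'

Answer: w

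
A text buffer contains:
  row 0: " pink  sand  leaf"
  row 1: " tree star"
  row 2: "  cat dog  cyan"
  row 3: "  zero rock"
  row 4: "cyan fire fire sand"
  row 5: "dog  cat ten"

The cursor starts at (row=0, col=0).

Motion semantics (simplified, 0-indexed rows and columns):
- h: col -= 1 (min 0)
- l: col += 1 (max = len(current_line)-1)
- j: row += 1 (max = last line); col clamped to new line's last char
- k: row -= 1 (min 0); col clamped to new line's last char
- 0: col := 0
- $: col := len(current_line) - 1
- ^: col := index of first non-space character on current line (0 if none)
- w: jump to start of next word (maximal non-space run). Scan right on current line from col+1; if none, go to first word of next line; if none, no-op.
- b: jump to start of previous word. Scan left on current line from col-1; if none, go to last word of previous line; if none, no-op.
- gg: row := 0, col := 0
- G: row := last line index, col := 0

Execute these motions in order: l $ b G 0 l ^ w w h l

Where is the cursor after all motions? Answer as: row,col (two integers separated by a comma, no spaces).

Answer: 5,9

Derivation:
After 1 (l): row=0 col=1 char='p'
After 2 ($): row=0 col=16 char='f'
After 3 (b): row=0 col=13 char='l'
After 4 (G): row=5 col=0 char='d'
After 5 (0): row=5 col=0 char='d'
After 6 (l): row=5 col=1 char='o'
After 7 (^): row=5 col=0 char='d'
After 8 (w): row=5 col=5 char='c'
After 9 (w): row=5 col=9 char='t'
After 10 (h): row=5 col=8 char='_'
After 11 (l): row=5 col=9 char='t'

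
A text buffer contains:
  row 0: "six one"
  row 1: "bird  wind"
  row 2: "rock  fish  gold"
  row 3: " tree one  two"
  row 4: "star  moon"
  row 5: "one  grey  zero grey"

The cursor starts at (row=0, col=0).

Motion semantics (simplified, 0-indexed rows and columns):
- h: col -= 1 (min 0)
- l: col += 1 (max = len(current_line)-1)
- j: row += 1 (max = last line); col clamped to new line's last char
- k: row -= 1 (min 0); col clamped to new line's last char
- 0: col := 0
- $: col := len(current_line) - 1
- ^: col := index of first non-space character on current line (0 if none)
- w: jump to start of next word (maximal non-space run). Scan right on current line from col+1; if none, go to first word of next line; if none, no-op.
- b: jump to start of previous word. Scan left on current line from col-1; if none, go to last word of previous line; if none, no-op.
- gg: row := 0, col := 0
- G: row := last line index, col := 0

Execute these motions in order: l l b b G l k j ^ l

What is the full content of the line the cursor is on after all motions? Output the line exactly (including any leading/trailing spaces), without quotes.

Answer: one  grey  zero grey

Derivation:
After 1 (l): row=0 col=1 char='i'
After 2 (l): row=0 col=2 char='x'
After 3 (b): row=0 col=0 char='s'
After 4 (b): row=0 col=0 char='s'
After 5 (G): row=5 col=0 char='o'
After 6 (l): row=5 col=1 char='n'
After 7 (k): row=4 col=1 char='t'
After 8 (j): row=5 col=1 char='n'
After 9 (^): row=5 col=0 char='o'
After 10 (l): row=5 col=1 char='n'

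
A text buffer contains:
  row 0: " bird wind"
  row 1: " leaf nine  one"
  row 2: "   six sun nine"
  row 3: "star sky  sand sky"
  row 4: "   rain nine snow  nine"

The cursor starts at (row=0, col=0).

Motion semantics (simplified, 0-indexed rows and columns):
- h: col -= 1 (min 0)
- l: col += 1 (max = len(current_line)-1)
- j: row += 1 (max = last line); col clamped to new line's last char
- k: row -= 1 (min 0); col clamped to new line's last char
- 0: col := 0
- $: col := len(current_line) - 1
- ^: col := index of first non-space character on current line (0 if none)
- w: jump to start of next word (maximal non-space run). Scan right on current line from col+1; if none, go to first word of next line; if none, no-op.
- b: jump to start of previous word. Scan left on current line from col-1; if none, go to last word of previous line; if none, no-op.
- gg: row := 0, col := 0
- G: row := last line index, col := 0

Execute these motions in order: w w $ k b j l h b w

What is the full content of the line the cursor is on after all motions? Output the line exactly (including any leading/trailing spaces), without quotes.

Answer:  leaf nine  one

Derivation:
After 1 (w): row=0 col=1 char='b'
After 2 (w): row=0 col=6 char='w'
After 3 ($): row=0 col=9 char='d'
After 4 (k): row=0 col=9 char='d'
After 5 (b): row=0 col=6 char='w'
After 6 (j): row=1 col=6 char='n'
After 7 (l): row=1 col=7 char='i'
After 8 (h): row=1 col=6 char='n'
After 9 (b): row=1 col=1 char='l'
After 10 (w): row=1 col=6 char='n'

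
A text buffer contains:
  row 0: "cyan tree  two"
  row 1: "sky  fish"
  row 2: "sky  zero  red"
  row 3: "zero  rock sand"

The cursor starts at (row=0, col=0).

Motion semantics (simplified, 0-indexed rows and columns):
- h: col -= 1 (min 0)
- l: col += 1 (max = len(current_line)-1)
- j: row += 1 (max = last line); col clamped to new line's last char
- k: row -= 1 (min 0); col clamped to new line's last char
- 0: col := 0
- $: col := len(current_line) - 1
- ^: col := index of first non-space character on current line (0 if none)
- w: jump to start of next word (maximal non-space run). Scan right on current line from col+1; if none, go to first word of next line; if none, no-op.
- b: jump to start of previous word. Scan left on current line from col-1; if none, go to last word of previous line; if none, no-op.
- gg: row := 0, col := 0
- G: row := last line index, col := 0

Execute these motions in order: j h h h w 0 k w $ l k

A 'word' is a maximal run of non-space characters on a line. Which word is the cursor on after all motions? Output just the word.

After 1 (j): row=1 col=0 char='s'
After 2 (h): row=1 col=0 char='s'
After 3 (h): row=1 col=0 char='s'
After 4 (h): row=1 col=0 char='s'
After 5 (w): row=1 col=5 char='f'
After 6 (0): row=1 col=0 char='s'
After 7 (k): row=0 col=0 char='c'
After 8 (w): row=0 col=5 char='t'
After 9 ($): row=0 col=13 char='o'
After 10 (l): row=0 col=13 char='o'
After 11 (k): row=0 col=13 char='o'

Answer: two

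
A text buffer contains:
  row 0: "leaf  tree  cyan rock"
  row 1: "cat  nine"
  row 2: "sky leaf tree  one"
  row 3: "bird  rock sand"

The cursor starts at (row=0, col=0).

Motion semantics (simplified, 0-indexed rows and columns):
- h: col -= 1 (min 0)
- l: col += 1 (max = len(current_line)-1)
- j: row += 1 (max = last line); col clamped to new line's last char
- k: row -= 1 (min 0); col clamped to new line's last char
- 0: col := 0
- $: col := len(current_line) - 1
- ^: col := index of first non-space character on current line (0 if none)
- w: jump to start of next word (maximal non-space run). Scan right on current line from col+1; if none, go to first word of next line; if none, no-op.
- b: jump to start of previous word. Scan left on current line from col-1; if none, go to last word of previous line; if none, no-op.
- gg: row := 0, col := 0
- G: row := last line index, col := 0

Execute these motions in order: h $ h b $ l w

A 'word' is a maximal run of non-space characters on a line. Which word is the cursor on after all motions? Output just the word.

After 1 (h): row=0 col=0 char='l'
After 2 ($): row=0 col=20 char='k'
After 3 (h): row=0 col=19 char='c'
After 4 (b): row=0 col=17 char='r'
After 5 ($): row=0 col=20 char='k'
After 6 (l): row=0 col=20 char='k'
After 7 (w): row=1 col=0 char='c'

Answer: cat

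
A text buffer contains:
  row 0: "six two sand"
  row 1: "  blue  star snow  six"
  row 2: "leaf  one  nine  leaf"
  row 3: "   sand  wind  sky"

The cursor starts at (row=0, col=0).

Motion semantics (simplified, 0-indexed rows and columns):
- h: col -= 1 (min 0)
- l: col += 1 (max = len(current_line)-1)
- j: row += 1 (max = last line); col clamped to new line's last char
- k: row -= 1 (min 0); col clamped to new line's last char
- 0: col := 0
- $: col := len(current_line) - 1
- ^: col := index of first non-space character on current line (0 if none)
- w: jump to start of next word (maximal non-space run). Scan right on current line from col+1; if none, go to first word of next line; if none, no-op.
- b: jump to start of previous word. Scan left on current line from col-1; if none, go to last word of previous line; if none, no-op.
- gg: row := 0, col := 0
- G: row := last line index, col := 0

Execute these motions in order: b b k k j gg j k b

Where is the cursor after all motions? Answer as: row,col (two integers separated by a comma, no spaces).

Answer: 0,0

Derivation:
After 1 (b): row=0 col=0 char='s'
After 2 (b): row=0 col=0 char='s'
After 3 (k): row=0 col=0 char='s'
After 4 (k): row=0 col=0 char='s'
After 5 (j): row=1 col=0 char='_'
After 6 (gg): row=0 col=0 char='s'
After 7 (j): row=1 col=0 char='_'
After 8 (k): row=0 col=0 char='s'
After 9 (b): row=0 col=0 char='s'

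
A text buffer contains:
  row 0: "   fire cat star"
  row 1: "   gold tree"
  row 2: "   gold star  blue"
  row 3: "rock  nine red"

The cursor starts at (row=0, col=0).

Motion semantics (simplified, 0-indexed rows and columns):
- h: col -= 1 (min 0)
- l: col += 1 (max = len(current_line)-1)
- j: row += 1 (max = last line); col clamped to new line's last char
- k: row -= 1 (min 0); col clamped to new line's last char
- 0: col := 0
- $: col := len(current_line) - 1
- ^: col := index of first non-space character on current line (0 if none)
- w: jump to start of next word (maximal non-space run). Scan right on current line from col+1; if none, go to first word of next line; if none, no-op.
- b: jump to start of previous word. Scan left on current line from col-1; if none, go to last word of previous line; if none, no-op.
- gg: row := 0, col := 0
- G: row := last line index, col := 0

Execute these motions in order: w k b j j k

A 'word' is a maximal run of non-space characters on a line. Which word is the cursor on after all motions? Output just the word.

After 1 (w): row=0 col=3 char='f'
After 2 (k): row=0 col=3 char='f'
After 3 (b): row=0 col=3 char='f'
After 4 (j): row=1 col=3 char='g'
After 5 (j): row=2 col=3 char='g'
After 6 (k): row=1 col=3 char='g'

Answer: gold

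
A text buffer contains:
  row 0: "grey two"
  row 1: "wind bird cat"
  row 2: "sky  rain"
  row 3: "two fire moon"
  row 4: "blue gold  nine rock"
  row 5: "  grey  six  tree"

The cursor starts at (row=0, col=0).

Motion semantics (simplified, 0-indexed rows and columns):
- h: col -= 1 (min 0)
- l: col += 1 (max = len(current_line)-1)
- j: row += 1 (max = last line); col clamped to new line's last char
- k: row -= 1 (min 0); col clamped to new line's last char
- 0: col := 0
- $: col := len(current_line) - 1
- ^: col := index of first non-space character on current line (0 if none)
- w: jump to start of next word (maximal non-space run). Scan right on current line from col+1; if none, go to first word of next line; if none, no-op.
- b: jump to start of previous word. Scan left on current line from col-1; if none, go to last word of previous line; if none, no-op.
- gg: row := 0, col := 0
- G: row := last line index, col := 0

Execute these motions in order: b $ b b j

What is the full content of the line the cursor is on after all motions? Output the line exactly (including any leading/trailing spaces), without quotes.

After 1 (b): row=0 col=0 char='g'
After 2 ($): row=0 col=7 char='o'
After 3 (b): row=0 col=5 char='t'
After 4 (b): row=0 col=0 char='g'
After 5 (j): row=1 col=0 char='w'

Answer: wind bird cat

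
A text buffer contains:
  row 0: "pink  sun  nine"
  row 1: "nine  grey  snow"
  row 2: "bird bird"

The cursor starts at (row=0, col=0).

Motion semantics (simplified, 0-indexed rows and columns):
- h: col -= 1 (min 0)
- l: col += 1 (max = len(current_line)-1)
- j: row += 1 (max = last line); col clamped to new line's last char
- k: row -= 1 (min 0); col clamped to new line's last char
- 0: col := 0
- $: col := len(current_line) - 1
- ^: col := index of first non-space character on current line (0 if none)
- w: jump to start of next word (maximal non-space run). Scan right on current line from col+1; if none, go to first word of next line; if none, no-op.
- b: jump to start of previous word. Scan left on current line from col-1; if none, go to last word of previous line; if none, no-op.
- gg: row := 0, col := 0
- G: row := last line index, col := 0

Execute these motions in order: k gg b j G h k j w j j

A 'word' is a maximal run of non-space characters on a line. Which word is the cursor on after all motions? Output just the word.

After 1 (k): row=0 col=0 char='p'
After 2 (gg): row=0 col=0 char='p'
After 3 (b): row=0 col=0 char='p'
After 4 (j): row=1 col=0 char='n'
After 5 (G): row=2 col=0 char='b'
After 6 (h): row=2 col=0 char='b'
After 7 (k): row=1 col=0 char='n'
After 8 (j): row=2 col=0 char='b'
After 9 (w): row=2 col=5 char='b'
After 10 (j): row=2 col=5 char='b'
After 11 (j): row=2 col=5 char='b'

Answer: bird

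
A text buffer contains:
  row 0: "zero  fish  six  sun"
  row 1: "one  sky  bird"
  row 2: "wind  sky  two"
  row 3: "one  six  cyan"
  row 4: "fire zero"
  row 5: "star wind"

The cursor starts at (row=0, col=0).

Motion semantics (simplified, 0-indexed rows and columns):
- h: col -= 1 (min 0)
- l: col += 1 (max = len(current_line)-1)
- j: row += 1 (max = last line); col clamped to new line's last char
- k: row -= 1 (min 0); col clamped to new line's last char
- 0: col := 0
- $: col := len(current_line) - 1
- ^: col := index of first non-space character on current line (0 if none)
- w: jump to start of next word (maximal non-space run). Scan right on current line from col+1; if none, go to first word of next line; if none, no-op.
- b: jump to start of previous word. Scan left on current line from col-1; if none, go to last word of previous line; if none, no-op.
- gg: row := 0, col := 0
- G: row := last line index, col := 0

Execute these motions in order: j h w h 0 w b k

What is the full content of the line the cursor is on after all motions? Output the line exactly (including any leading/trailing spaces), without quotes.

After 1 (j): row=1 col=0 char='o'
After 2 (h): row=1 col=0 char='o'
After 3 (w): row=1 col=5 char='s'
After 4 (h): row=1 col=4 char='_'
After 5 (0): row=1 col=0 char='o'
After 6 (w): row=1 col=5 char='s'
After 7 (b): row=1 col=0 char='o'
After 8 (k): row=0 col=0 char='z'

Answer: zero  fish  six  sun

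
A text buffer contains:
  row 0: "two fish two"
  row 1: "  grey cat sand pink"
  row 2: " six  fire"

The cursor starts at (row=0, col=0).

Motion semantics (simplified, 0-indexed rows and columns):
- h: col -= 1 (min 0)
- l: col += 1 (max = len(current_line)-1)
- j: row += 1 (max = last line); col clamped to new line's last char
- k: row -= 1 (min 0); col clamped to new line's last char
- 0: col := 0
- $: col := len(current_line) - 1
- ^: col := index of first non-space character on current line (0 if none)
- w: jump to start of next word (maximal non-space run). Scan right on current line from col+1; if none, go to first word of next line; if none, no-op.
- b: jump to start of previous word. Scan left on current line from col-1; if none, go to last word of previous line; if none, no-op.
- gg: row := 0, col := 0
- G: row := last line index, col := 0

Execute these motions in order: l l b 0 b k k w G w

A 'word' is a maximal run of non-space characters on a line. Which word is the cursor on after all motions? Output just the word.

Answer: six

Derivation:
After 1 (l): row=0 col=1 char='w'
After 2 (l): row=0 col=2 char='o'
After 3 (b): row=0 col=0 char='t'
After 4 (0): row=0 col=0 char='t'
After 5 (b): row=0 col=0 char='t'
After 6 (k): row=0 col=0 char='t'
After 7 (k): row=0 col=0 char='t'
After 8 (w): row=0 col=4 char='f'
After 9 (G): row=2 col=0 char='_'
After 10 (w): row=2 col=1 char='s'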